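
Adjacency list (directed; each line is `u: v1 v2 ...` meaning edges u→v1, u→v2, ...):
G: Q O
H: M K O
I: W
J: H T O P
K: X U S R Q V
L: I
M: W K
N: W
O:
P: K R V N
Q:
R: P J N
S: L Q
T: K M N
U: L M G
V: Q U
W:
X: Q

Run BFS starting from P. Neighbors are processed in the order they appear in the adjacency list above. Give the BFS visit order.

Visit P; enqueue K, R, V, N → queue [K, R, V, N]
Visit K; enqueue X, U, S, Q → queue [R, V, N, X, U, S, Q]
Visit R; enqueue J → queue [V, N, X, U, S, Q, J]
Visit V → queue [N, X, U, S, Q, J]
Visit N; enqueue W → queue [X, U, S, Q, J, W]
Visit X → queue [U, S, Q, J, W]
Visit U; enqueue L, M, G → queue [S, Q, J, W, L, M, G]
Visit S → queue [Q, J, W, L, M, G]
Visit Q → queue [J, W, L, M, G]
Visit J; enqueue H, T, O → queue [W, L, M, G, H, T, O]
Visit W → queue [L, M, G, H, T, O]
Visit L; enqueue I → queue [M, G, H, T, O, I]
Visit M → queue [G, H, T, O, I]
Visit G → queue [H, T, O, I]
Visit H → queue [T, O, I]
Visit T → queue [O, I]
Visit O → queue [I]
Visit I → queue []

P → K → R → V → N → X → U → S → Q → J → W → L → M → G → H → T → O → I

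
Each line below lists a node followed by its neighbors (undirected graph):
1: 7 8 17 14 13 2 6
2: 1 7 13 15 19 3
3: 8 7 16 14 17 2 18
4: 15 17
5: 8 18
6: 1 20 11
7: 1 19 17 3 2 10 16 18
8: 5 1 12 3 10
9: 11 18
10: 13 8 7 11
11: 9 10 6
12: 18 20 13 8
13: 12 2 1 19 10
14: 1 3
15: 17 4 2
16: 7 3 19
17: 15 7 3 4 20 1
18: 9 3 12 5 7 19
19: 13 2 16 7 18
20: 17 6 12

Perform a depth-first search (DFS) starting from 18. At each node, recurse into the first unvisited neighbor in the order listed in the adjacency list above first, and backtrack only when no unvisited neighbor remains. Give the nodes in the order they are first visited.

18 -> 9 -> 11 -> 10 -> 13 -> 12 -> 20 -> 17 -> 15 -> 4 -> 2 -> 1 -> 7 -> 19 -> 16 -> 3 -> 8 -> 5 -> 14 -> 6

Visit 18
18 → 9
9 → 11
11 → 10
10 → 13
13 → 12
12 → 20
20 → 17
17 → 15
15 → 4
15 → 2
2 → 1
1 → 7
7 → 19
19 → 16
16 → 3
3 → 8
8 → 5
3 → 14
1 → 6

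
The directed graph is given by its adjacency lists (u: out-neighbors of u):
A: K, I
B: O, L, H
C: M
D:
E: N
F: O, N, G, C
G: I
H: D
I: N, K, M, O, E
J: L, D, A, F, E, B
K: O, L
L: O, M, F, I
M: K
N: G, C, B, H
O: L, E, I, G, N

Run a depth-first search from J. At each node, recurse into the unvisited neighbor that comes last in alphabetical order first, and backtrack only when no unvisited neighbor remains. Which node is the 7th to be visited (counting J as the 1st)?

G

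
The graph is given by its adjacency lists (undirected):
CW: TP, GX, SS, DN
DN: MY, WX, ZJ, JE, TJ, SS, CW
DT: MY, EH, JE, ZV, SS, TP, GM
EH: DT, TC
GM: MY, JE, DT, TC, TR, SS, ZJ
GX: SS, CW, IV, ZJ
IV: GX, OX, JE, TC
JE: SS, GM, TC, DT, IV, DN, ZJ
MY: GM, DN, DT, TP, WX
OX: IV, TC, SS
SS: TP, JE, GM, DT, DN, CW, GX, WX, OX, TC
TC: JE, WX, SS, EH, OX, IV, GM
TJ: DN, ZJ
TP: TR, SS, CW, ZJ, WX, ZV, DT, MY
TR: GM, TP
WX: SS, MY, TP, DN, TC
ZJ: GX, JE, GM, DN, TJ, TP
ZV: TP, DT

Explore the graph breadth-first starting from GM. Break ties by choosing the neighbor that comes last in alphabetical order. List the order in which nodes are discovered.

GM -> ZJ -> TR -> TC -> SS -> MY -> JE -> DT -> TP -> TJ -> GX -> DN -> WX -> OX -> IV -> EH -> CW -> ZV

Visit GM; enqueue ZJ, TR, TC, SS, MY, JE, DT → queue [ZJ, TR, TC, SS, MY, JE, DT]
Visit ZJ; enqueue TP, TJ, GX, DN → queue [TR, TC, SS, MY, JE, DT, TP, TJ, GX, DN]
Visit TR → queue [TC, SS, MY, JE, DT, TP, TJ, GX, DN]
Visit TC; enqueue WX, OX, IV, EH → queue [SS, MY, JE, DT, TP, TJ, GX, DN, WX, OX, IV, EH]
Visit SS; enqueue CW → queue [MY, JE, DT, TP, TJ, GX, DN, WX, OX, IV, EH, CW]
Visit MY → queue [JE, DT, TP, TJ, GX, DN, WX, OX, IV, EH, CW]
Visit JE → queue [DT, TP, TJ, GX, DN, WX, OX, IV, EH, CW]
Visit DT; enqueue ZV → queue [TP, TJ, GX, DN, WX, OX, IV, EH, CW, ZV]
Visit TP → queue [TJ, GX, DN, WX, OX, IV, EH, CW, ZV]
Visit TJ → queue [GX, DN, WX, OX, IV, EH, CW, ZV]
Visit GX → queue [DN, WX, OX, IV, EH, CW, ZV]
Visit DN → queue [WX, OX, IV, EH, CW, ZV]
Visit WX → queue [OX, IV, EH, CW, ZV]
Visit OX → queue [IV, EH, CW, ZV]
Visit IV → queue [EH, CW, ZV]
Visit EH → queue [CW, ZV]
Visit CW → queue [ZV]
Visit ZV → queue []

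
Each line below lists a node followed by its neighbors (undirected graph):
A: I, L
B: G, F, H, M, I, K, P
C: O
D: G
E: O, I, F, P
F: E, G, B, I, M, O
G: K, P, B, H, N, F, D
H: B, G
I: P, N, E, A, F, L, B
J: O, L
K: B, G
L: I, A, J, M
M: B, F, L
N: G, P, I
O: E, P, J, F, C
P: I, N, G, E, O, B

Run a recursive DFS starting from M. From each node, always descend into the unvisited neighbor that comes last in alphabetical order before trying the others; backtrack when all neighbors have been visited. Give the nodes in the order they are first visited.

Visit M
M → L
L → J
J → O
O → P
P → N
N → I
I → F
F → G
G → K
K → B
B → H
G → D
F → E
I → A
O → C

M L J O P N I F G K B H D E A C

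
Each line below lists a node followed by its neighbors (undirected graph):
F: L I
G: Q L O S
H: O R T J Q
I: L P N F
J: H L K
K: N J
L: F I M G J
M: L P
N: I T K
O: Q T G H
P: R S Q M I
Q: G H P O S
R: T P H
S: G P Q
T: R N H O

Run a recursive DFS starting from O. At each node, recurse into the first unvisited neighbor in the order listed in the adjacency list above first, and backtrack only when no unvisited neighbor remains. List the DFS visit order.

Visit O
O → Q
Q → G
G → L
L → F
F → I
I → P
P → R
R → T
T → N
N → K
K → J
J → H
P → S
P → M

O, Q, G, L, F, I, P, R, T, N, K, J, H, S, M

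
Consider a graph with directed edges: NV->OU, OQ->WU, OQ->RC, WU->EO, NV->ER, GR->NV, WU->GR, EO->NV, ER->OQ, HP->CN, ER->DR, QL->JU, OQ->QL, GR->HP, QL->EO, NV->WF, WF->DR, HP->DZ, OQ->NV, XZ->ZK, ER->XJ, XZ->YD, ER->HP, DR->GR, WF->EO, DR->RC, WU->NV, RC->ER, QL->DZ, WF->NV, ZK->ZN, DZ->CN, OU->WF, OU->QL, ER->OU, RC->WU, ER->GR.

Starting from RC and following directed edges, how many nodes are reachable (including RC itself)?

BFS from RC visits: RC, ER, WU, DR, GR, HP, OQ, OU, XJ, EO, NV, CN, DZ, QL, WF, JU
Reachable nodes: 16 of 20 total.

16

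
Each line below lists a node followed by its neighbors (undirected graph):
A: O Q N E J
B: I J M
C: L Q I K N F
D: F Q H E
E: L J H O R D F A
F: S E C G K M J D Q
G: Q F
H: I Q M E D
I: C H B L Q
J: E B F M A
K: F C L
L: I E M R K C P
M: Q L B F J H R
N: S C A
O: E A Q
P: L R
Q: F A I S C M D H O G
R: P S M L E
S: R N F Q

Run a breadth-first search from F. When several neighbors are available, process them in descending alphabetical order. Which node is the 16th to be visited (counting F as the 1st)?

Visit F; enqueue S, Q, M, K, J, G, E, D, C → queue [S, Q, M, K, J, G, E, D, C]
Visit S; enqueue R, N → queue [Q, M, K, J, G, E, D, C, R, N]
Visit Q; enqueue O, I, H, A → queue [M, K, J, G, E, D, C, R, N, O, I, H, A]
Visit M; enqueue L, B → queue [K, J, G, E, D, C, R, N, O, I, H, A, L, B]
Visit K → queue [J, G, E, D, C, R, N, O, I, H, A, L, B]
Visit J → queue [G, E, D, C, R, N, O, I, H, A, L, B]
Visit G → queue [E, D, C, R, N, O, I, H, A, L, B]
Visit E → queue [D, C, R, N, O, I, H, A, L, B]
Visit D → queue [C, R, N, O, I, H, A, L, B]
Visit C → queue [R, N, O, I, H, A, L, B]
Visit R; enqueue P → queue [N, O, I, H, A, L, B, P]
Visit N → queue [O, I, H, A, L, B, P]
Visit O → queue [I, H, A, L, B, P]
Visit I → queue [H, A, L, B, P]
Visit H → queue [A, L, B, P]
Visit A → queue [L, B, P]
Visit L → queue [B, P]
Visit B → queue [P]
Visit P → queue []

Visit order: F, S, Q, M, K, J, G, E, D, C, R, N, O, I, H, A, L, B, P

A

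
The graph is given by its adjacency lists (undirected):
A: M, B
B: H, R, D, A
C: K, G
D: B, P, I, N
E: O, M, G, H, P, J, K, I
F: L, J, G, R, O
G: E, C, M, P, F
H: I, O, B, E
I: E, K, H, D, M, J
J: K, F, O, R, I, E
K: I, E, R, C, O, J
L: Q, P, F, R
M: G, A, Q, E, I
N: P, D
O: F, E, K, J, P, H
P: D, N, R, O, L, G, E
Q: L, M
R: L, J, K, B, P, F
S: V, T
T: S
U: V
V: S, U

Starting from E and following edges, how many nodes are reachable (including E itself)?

18

BFS from E visits: E, P, O, M, K, J, I, H, G, R, N, L, D, F, Q, A, C, B
Reachable nodes: 18 of 22 total.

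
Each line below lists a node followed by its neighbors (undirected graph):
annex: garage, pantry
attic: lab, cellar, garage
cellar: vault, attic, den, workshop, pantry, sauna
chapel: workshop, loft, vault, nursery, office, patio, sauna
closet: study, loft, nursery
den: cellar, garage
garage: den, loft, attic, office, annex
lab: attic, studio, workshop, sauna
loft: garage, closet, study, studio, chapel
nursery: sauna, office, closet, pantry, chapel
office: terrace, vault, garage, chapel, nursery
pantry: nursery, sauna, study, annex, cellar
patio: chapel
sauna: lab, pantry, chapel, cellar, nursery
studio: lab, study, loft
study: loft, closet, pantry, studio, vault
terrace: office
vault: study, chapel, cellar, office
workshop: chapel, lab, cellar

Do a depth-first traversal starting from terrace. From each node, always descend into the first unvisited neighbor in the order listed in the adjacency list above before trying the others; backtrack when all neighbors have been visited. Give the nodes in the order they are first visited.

Visit terrace
terrace → office
office → vault
vault → study
study → loft
loft → garage
garage → den
den → cellar
cellar → attic
attic → lab
lab → studio
lab → workshop
workshop → chapel
chapel → nursery
nursery → sauna
sauna → pantry
pantry → annex
nursery → closet
chapel → patio

terrace -> office -> vault -> study -> loft -> garage -> den -> cellar -> attic -> lab -> studio -> workshop -> chapel -> nursery -> sauna -> pantry -> annex -> closet -> patio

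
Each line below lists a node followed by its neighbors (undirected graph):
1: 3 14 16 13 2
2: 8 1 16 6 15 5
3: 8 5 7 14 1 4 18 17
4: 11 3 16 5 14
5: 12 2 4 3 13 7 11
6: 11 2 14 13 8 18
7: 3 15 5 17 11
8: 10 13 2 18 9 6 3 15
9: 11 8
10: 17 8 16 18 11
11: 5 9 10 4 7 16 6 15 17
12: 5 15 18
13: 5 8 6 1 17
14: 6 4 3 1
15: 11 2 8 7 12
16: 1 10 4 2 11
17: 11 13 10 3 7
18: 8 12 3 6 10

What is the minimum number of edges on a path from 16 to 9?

Level 0: 16
Level 1: 1, 2, 4, 10, 11
Level 2: 3, 5, 6, 7, 8, 9, 13, 14, 15, 17, 18
Level 3: 12
9 first appears at level 2.

2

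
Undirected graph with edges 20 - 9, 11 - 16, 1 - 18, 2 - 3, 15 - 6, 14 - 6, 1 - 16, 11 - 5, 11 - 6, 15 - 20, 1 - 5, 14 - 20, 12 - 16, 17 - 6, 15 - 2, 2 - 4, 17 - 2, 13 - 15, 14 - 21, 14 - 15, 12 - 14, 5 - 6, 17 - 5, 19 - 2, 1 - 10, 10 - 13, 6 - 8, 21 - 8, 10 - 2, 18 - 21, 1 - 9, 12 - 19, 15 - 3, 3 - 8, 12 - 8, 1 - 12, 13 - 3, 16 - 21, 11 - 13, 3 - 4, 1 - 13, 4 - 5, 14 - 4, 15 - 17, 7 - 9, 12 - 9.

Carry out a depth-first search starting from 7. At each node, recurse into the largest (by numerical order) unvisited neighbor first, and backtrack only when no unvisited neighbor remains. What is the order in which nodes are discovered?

7, 9, 20, 15, 17, 6, 14, 21, 18, 1, 16, 12, 19, 2, 10, 13, 11, 5, 4, 3, 8

Visit 7
7 → 9
9 → 20
20 → 15
15 → 17
17 → 6
6 → 14
14 → 21
21 → 18
18 → 1
1 → 16
16 → 12
12 → 19
19 → 2
2 → 10
10 → 13
13 → 11
11 → 5
5 → 4
4 → 3
3 → 8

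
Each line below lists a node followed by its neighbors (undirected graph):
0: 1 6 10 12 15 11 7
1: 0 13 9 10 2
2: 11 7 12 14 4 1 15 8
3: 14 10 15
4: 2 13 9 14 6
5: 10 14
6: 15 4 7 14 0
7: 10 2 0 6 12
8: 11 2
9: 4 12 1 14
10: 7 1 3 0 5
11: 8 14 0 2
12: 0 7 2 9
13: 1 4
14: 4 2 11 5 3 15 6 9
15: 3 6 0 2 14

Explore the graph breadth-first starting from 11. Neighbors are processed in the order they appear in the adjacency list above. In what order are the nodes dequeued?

11 -> 8 -> 14 -> 0 -> 2 -> 4 -> 5 -> 3 -> 15 -> 6 -> 9 -> 1 -> 10 -> 12 -> 7 -> 13

Visit 11; enqueue 8, 14, 0, 2 → queue [8, 14, 0, 2]
Visit 8 → queue [14, 0, 2]
Visit 14; enqueue 4, 5, 3, 15, 6, 9 → queue [0, 2, 4, 5, 3, 15, 6, 9]
Visit 0; enqueue 1, 10, 12, 7 → queue [2, 4, 5, 3, 15, 6, 9, 1, 10, 12, 7]
Visit 2 → queue [4, 5, 3, 15, 6, 9, 1, 10, 12, 7]
Visit 4; enqueue 13 → queue [5, 3, 15, 6, 9, 1, 10, 12, 7, 13]
Visit 5 → queue [3, 15, 6, 9, 1, 10, 12, 7, 13]
Visit 3 → queue [15, 6, 9, 1, 10, 12, 7, 13]
Visit 15 → queue [6, 9, 1, 10, 12, 7, 13]
Visit 6 → queue [9, 1, 10, 12, 7, 13]
Visit 9 → queue [1, 10, 12, 7, 13]
Visit 1 → queue [10, 12, 7, 13]
Visit 10 → queue [12, 7, 13]
Visit 12 → queue [7, 13]
Visit 7 → queue [13]
Visit 13 → queue []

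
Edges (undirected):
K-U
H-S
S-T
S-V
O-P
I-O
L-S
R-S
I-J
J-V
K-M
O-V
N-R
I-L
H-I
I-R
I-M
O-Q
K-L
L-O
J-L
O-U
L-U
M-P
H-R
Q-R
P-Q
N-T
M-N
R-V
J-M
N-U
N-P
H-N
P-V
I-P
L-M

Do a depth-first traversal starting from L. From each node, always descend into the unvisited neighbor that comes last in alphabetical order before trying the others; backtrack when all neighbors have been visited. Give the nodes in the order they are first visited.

Visit L
L → U
U → O
O → V
V → S
S → T
T → N
N → R
R → Q
Q → P
P → M
M → K
M → J
J → I
I → H

L, U, O, V, S, T, N, R, Q, P, M, K, J, I, H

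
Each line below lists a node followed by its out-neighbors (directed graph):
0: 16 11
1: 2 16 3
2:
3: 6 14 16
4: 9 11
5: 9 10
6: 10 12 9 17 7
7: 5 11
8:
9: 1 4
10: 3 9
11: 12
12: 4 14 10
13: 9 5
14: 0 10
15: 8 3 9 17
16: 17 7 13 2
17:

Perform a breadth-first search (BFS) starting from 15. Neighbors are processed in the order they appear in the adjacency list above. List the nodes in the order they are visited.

15, 8, 3, 9, 17, 6, 14, 16, 1, 4, 10, 12, 7, 0, 13, 2, 11, 5

Visit 15; enqueue 8, 3, 9, 17 → queue [8, 3, 9, 17]
Visit 8 → queue [3, 9, 17]
Visit 3; enqueue 6, 14, 16 → queue [9, 17, 6, 14, 16]
Visit 9; enqueue 1, 4 → queue [17, 6, 14, 16, 1, 4]
Visit 17 → queue [6, 14, 16, 1, 4]
Visit 6; enqueue 10, 12, 7 → queue [14, 16, 1, 4, 10, 12, 7]
Visit 14; enqueue 0 → queue [16, 1, 4, 10, 12, 7, 0]
Visit 16; enqueue 13, 2 → queue [1, 4, 10, 12, 7, 0, 13, 2]
Visit 1 → queue [4, 10, 12, 7, 0, 13, 2]
Visit 4; enqueue 11 → queue [10, 12, 7, 0, 13, 2, 11]
Visit 10 → queue [12, 7, 0, 13, 2, 11]
Visit 12 → queue [7, 0, 13, 2, 11]
Visit 7; enqueue 5 → queue [0, 13, 2, 11, 5]
Visit 0 → queue [13, 2, 11, 5]
Visit 13 → queue [2, 11, 5]
Visit 2 → queue [11, 5]
Visit 11 → queue [5]
Visit 5 → queue []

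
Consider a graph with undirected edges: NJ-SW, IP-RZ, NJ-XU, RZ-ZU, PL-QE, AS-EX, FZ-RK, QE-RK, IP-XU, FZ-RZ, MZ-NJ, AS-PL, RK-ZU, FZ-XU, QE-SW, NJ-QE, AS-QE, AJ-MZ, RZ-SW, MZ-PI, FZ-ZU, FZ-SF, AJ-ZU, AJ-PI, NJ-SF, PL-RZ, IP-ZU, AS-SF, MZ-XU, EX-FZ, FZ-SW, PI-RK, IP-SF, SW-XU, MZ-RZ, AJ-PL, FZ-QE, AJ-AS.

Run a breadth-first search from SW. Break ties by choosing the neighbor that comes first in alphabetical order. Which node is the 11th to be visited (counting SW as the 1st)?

MZ

Visit SW; enqueue FZ, NJ, QE, RZ, XU → queue [FZ, NJ, QE, RZ, XU]
Visit FZ; enqueue EX, RK, SF, ZU → queue [NJ, QE, RZ, XU, EX, RK, SF, ZU]
Visit NJ; enqueue MZ → queue [QE, RZ, XU, EX, RK, SF, ZU, MZ]
Visit QE; enqueue AS, PL → queue [RZ, XU, EX, RK, SF, ZU, MZ, AS, PL]
Visit RZ; enqueue IP → queue [XU, EX, RK, SF, ZU, MZ, AS, PL, IP]
Visit XU → queue [EX, RK, SF, ZU, MZ, AS, PL, IP]
Visit EX → queue [RK, SF, ZU, MZ, AS, PL, IP]
Visit RK; enqueue PI → queue [SF, ZU, MZ, AS, PL, IP, PI]
Visit SF → queue [ZU, MZ, AS, PL, IP, PI]
Visit ZU; enqueue AJ → queue [MZ, AS, PL, IP, PI, AJ]
Visit MZ → queue [AS, PL, IP, PI, AJ]
Visit AS → queue [PL, IP, PI, AJ]
Visit PL → queue [IP, PI, AJ]
Visit IP → queue [PI, AJ]
Visit PI → queue [AJ]
Visit AJ → queue []

Visit order: SW, FZ, NJ, QE, RZ, XU, EX, RK, SF, ZU, MZ, AS, PL, IP, PI, AJ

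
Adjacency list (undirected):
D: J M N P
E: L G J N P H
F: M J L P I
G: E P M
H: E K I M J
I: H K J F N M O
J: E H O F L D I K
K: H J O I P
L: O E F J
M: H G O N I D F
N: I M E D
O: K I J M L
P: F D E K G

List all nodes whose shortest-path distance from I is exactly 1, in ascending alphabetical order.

F, H, J, K, M, N, O

Level 0: I
Level 1: F, H, J, K, M, N, O
Level 2: D, E, G, L, P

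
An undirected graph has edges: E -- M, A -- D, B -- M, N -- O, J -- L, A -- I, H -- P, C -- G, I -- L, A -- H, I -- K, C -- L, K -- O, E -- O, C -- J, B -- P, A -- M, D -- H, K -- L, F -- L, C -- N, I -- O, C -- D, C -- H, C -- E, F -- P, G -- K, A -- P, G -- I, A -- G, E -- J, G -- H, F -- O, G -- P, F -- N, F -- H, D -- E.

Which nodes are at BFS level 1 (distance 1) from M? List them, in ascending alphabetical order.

A, B, E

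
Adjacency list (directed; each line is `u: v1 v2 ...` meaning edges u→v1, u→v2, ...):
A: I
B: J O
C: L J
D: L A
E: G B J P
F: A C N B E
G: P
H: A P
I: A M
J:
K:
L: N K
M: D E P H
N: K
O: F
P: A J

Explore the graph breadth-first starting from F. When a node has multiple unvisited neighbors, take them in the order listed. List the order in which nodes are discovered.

F -> A -> C -> N -> B -> E -> I -> L -> J -> K -> O -> G -> P -> M -> D -> H

Visit F; enqueue A, C, N, B, E → queue [A, C, N, B, E]
Visit A; enqueue I → queue [C, N, B, E, I]
Visit C; enqueue L, J → queue [N, B, E, I, L, J]
Visit N; enqueue K → queue [B, E, I, L, J, K]
Visit B; enqueue O → queue [E, I, L, J, K, O]
Visit E; enqueue G, P → queue [I, L, J, K, O, G, P]
Visit I; enqueue M → queue [L, J, K, O, G, P, M]
Visit L → queue [J, K, O, G, P, M]
Visit J → queue [K, O, G, P, M]
Visit K → queue [O, G, P, M]
Visit O → queue [G, P, M]
Visit G → queue [P, M]
Visit P → queue [M]
Visit M; enqueue D, H → queue [D, H]
Visit D → queue [H]
Visit H → queue []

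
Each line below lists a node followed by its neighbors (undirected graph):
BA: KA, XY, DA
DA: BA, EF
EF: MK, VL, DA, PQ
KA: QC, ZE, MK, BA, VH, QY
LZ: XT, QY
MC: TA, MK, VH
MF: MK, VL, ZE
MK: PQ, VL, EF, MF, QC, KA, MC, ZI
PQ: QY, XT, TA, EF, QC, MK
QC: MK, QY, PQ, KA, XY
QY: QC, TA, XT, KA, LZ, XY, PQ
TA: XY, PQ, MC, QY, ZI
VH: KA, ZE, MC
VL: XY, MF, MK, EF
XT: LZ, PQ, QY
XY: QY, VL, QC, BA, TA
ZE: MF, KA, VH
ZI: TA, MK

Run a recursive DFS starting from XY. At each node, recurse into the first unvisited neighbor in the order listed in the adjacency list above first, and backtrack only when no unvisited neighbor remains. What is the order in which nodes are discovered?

XY, QY, QC, MK, PQ, XT, LZ, TA, MC, VH, KA, ZE, MF, VL, EF, DA, BA, ZI

Visit XY
XY → QY
QY → QC
QC → MK
MK → PQ
PQ → XT
XT → LZ
PQ → TA
TA → MC
MC → VH
VH → KA
KA → ZE
ZE → MF
MF → VL
VL → EF
EF → DA
DA → BA
TA → ZI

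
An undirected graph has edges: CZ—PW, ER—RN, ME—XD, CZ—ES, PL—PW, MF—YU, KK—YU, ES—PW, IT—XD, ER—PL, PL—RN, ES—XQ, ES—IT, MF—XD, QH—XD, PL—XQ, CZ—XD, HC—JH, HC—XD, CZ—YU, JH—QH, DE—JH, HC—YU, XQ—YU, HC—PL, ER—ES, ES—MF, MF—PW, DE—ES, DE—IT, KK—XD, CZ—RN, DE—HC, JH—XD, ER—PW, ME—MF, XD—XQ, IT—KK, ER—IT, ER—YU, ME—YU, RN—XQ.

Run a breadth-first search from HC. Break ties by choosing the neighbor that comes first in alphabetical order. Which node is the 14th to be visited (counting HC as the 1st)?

CZ

Visit HC; enqueue DE, JH, PL, XD, YU → queue [DE, JH, PL, XD, YU]
Visit DE; enqueue ES, IT → queue [JH, PL, XD, YU, ES, IT]
Visit JH; enqueue QH → queue [PL, XD, YU, ES, IT, QH]
Visit PL; enqueue ER, PW, RN, XQ → queue [XD, YU, ES, IT, QH, ER, PW, RN, XQ]
Visit XD; enqueue CZ, KK, ME, MF → queue [YU, ES, IT, QH, ER, PW, RN, XQ, CZ, KK, ME, MF]
Visit YU → queue [ES, IT, QH, ER, PW, RN, XQ, CZ, KK, ME, MF]
Visit ES → queue [IT, QH, ER, PW, RN, XQ, CZ, KK, ME, MF]
Visit IT → queue [QH, ER, PW, RN, XQ, CZ, KK, ME, MF]
Visit QH → queue [ER, PW, RN, XQ, CZ, KK, ME, MF]
Visit ER → queue [PW, RN, XQ, CZ, KK, ME, MF]
Visit PW → queue [RN, XQ, CZ, KK, ME, MF]
Visit RN → queue [XQ, CZ, KK, ME, MF]
Visit XQ → queue [CZ, KK, ME, MF]
Visit CZ → queue [KK, ME, MF]
Visit KK → queue [ME, MF]
Visit ME → queue [MF]
Visit MF → queue []

Visit order: HC, DE, JH, PL, XD, YU, ES, IT, QH, ER, PW, RN, XQ, CZ, KK, ME, MF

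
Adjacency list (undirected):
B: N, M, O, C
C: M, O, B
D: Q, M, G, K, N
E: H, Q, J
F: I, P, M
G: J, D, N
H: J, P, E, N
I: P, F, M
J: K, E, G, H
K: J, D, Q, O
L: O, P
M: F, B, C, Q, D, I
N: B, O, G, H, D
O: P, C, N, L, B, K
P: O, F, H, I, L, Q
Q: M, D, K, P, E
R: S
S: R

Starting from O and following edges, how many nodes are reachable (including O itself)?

16

BFS from O visits: O, P, C, N, L, B, K, F, H, I, Q, M, G, D, J, E
Reachable nodes: 16 of 18 total.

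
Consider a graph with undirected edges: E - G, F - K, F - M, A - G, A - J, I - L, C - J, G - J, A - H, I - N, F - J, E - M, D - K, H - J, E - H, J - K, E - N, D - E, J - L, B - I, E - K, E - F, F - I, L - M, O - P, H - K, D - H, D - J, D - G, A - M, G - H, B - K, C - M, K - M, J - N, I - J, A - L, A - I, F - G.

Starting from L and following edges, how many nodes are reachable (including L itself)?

14

BFS from L visits: L, A, I, J, M, G, H, B, F, N, C, D, K, E
Reachable nodes: 14 of 16 total.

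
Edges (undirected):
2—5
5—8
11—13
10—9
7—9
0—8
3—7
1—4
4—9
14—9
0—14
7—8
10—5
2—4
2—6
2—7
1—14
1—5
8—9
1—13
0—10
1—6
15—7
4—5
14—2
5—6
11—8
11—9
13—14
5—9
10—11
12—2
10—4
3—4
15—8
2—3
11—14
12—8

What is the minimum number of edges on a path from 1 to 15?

3

Level 0: 1
Level 1: 4, 5, 6, 13, 14
Level 2: 0, 2, 3, 8, 9, 10, 11
Level 3: 7, 12, 15
15 first appears at level 3.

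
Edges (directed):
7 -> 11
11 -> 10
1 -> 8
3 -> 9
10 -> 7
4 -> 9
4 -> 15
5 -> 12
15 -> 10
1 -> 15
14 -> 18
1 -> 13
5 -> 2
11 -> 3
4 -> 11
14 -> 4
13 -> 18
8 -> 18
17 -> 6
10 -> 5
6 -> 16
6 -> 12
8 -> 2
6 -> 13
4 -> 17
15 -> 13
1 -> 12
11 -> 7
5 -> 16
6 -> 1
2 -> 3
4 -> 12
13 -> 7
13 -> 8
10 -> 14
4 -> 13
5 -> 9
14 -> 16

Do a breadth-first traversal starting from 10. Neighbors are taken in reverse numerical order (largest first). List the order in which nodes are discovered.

Visit 10; enqueue 14, 7, 5 → queue [14, 7, 5]
Visit 14; enqueue 18, 16, 4 → queue [7, 5, 18, 16, 4]
Visit 7; enqueue 11 → queue [5, 18, 16, 4, 11]
Visit 5; enqueue 12, 9, 2 → queue [18, 16, 4, 11, 12, 9, 2]
Visit 18 → queue [16, 4, 11, 12, 9, 2]
Visit 16 → queue [4, 11, 12, 9, 2]
Visit 4; enqueue 17, 15, 13 → queue [11, 12, 9, 2, 17, 15, 13]
Visit 11; enqueue 3 → queue [12, 9, 2, 17, 15, 13, 3]
Visit 12 → queue [9, 2, 17, 15, 13, 3]
Visit 9 → queue [2, 17, 15, 13, 3]
Visit 2 → queue [17, 15, 13, 3]
Visit 17; enqueue 6 → queue [15, 13, 3, 6]
Visit 15 → queue [13, 3, 6]
Visit 13; enqueue 8 → queue [3, 6, 8]
Visit 3 → queue [6, 8]
Visit 6; enqueue 1 → queue [8, 1]
Visit 8 → queue [1]
Visit 1 → queue []

10, 14, 7, 5, 18, 16, 4, 11, 12, 9, 2, 17, 15, 13, 3, 6, 8, 1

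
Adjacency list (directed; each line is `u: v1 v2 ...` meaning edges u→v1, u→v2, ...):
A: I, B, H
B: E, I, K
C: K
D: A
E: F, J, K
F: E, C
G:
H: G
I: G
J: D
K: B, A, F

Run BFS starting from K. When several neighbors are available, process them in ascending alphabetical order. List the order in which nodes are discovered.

K -> A -> B -> F -> H -> I -> E -> C -> G -> J -> D

Visit K; enqueue A, B, F → queue [A, B, F]
Visit A; enqueue H, I → queue [B, F, H, I]
Visit B; enqueue E → queue [F, H, I, E]
Visit F; enqueue C → queue [H, I, E, C]
Visit H; enqueue G → queue [I, E, C, G]
Visit I → queue [E, C, G]
Visit E; enqueue J → queue [C, G, J]
Visit C → queue [G, J]
Visit G → queue [J]
Visit J; enqueue D → queue [D]
Visit D → queue []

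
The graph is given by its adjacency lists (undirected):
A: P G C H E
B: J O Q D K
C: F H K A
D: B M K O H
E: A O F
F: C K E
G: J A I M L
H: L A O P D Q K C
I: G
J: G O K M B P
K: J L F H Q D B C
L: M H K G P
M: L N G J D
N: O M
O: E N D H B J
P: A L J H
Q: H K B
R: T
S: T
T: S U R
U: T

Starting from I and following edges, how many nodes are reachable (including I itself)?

BFS from I visits: I, G, A, J, L, M, C, E, H, P, B, K, O, D, N, F, Q
Reachable nodes: 17 of 21 total.

17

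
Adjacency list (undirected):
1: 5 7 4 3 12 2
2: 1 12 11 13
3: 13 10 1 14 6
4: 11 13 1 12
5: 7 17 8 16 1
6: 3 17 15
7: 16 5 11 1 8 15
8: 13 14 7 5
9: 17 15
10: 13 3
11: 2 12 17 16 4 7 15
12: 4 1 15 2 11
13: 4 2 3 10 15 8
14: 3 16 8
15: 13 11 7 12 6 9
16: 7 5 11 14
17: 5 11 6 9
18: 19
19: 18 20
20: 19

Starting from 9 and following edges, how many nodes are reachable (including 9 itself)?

17

BFS from 9 visits: 9, 15, 17, 6, 7, 11, 12, 13, 5, 3, 1, 8, 16, 2, 4, 10, 14
Reachable nodes: 17 of 20 total.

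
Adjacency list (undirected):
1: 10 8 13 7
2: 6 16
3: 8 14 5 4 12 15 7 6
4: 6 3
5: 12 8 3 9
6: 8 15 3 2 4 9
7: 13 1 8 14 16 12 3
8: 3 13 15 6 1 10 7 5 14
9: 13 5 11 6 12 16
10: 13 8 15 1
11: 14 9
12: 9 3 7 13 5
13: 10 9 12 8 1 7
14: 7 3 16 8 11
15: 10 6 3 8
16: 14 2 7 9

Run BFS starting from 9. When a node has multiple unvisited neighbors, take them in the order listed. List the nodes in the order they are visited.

9, 13, 5, 11, 6, 12, 16, 10, 8, 1, 7, 3, 14, 15, 2, 4

Visit 9; enqueue 13, 5, 11, 6, 12, 16 → queue [13, 5, 11, 6, 12, 16]
Visit 13; enqueue 10, 8, 1, 7 → queue [5, 11, 6, 12, 16, 10, 8, 1, 7]
Visit 5; enqueue 3 → queue [11, 6, 12, 16, 10, 8, 1, 7, 3]
Visit 11; enqueue 14 → queue [6, 12, 16, 10, 8, 1, 7, 3, 14]
Visit 6; enqueue 15, 2, 4 → queue [12, 16, 10, 8, 1, 7, 3, 14, 15, 2, 4]
Visit 12 → queue [16, 10, 8, 1, 7, 3, 14, 15, 2, 4]
Visit 16 → queue [10, 8, 1, 7, 3, 14, 15, 2, 4]
Visit 10 → queue [8, 1, 7, 3, 14, 15, 2, 4]
Visit 8 → queue [1, 7, 3, 14, 15, 2, 4]
Visit 1 → queue [7, 3, 14, 15, 2, 4]
Visit 7 → queue [3, 14, 15, 2, 4]
Visit 3 → queue [14, 15, 2, 4]
Visit 14 → queue [15, 2, 4]
Visit 15 → queue [2, 4]
Visit 2 → queue [4]
Visit 4 → queue []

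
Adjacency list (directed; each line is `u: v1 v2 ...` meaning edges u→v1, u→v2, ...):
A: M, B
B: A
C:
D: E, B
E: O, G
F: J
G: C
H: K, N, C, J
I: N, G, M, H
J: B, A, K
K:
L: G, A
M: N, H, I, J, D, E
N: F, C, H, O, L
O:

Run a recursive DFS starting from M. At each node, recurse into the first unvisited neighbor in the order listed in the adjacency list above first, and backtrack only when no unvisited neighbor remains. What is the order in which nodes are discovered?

M, N, F, J, B, A, K, C, H, O, L, G, I, D, E

Visit M
M → N
N → F
F → J
J → B
B → A
J → K
N → C
N → H
N → O
N → L
L → G
M → I
M → D
D → E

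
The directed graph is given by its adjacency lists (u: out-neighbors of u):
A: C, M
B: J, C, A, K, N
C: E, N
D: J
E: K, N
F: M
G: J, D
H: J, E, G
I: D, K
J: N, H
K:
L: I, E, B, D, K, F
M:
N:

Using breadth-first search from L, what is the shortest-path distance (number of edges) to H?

Level 0: L
Level 1: B, D, E, F, I, K
Level 2: A, C, J, M, N
Level 3: H
Level 4: G
H first appears at level 3.

3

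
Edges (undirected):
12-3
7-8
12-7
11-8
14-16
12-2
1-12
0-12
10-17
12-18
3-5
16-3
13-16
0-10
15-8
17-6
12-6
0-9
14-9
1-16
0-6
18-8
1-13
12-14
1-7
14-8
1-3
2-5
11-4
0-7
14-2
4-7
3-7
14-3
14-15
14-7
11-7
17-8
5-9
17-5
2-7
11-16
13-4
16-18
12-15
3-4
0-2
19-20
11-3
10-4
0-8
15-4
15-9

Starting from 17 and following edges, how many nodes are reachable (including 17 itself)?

19

BFS from 17 visits: 17, 5, 6, 8, 10, 2, 3, 9, 0, 12, 7, 11, 14, 15, 18, 4, 1, 16, 13
Reachable nodes: 19 of 21 total.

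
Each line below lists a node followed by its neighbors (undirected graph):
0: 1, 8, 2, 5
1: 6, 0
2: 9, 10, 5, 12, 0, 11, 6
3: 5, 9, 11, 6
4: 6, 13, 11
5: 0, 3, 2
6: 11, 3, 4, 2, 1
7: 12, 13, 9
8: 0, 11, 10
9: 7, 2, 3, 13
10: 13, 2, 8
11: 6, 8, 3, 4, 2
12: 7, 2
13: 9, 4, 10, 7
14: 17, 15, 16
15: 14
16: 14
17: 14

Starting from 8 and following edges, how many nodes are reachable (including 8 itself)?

14

BFS from 8 visits: 8, 0, 11, 10, 1, 2, 5, 6, 3, 4, 13, 9, 12, 7
Reachable nodes: 14 of 18 total.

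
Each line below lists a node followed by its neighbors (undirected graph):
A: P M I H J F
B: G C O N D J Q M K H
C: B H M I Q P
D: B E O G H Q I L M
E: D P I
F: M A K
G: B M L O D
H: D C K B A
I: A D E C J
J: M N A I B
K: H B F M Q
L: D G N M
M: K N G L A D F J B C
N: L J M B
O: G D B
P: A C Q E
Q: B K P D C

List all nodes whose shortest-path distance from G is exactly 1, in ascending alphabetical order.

B, D, L, M, O

Level 0: G
Level 1: B, D, L, M, O
Level 2: A, C, E, F, H, I, J, K, N, Q
Level 3: P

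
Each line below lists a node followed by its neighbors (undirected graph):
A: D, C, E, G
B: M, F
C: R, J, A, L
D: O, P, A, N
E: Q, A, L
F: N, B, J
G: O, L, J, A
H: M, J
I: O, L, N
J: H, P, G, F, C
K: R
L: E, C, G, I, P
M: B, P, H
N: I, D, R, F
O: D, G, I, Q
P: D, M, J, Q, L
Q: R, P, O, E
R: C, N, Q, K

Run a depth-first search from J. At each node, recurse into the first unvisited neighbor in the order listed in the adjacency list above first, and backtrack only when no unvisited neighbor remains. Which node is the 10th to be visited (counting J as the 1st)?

Visit J
J → H
H → M
M → B
B → F
F → N
N → I
I → O
O → D
D → P
P → Q
Q → R
R → C
C → A
A → E
E → L
L → G
R → K

Visit order: J, H, M, B, F, N, I, O, D, P, Q, R, C, A, E, L, G, K

P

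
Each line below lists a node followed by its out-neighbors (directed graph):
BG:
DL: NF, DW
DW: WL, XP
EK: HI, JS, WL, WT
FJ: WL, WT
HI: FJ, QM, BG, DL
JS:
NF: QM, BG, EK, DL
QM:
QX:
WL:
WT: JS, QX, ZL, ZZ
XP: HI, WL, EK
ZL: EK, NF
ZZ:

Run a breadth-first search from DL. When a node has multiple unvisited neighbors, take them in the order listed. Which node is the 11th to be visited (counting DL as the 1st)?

Visit DL; enqueue NF, DW → queue [NF, DW]
Visit NF; enqueue QM, BG, EK → queue [DW, QM, BG, EK]
Visit DW; enqueue WL, XP → queue [QM, BG, EK, WL, XP]
Visit QM → queue [BG, EK, WL, XP]
Visit BG → queue [EK, WL, XP]
Visit EK; enqueue HI, JS, WT → queue [WL, XP, HI, JS, WT]
Visit WL → queue [XP, HI, JS, WT]
Visit XP → queue [HI, JS, WT]
Visit HI; enqueue FJ → queue [JS, WT, FJ]
Visit JS → queue [WT, FJ]
Visit WT; enqueue QX, ZL, ZZ → queue [FJ, QX, ZL, ZZ]
Visit FJ → queue [QX, ZL, ZZ]
Visit QX → queue [ZL, ZZ]
Visit ZL → queue [ZZ]
Visit ZZ → queue []

Visit order: DL, NF, DW, QM, BG, EK, WL, XP, HI, JS, WT, FJ, QX, ZL, ZZ

WT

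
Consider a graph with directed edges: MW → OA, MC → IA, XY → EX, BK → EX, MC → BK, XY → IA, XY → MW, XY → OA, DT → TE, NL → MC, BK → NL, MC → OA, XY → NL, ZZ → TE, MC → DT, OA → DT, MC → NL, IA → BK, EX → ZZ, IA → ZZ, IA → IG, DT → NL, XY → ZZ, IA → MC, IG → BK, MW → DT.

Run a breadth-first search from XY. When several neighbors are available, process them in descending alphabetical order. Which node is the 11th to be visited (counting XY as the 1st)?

IG

Visit XY; enqueue ZZ, OA, NL, MW, IA, EX → queue [ZZ, OA, NL, MW, IA, EX]
Visit ZZ; enqueue TE → queue [OA, NL, MW, IA, EX, TE]
Visit OA; enqueue DT → queue [NL, MW, IA, EX, TE, DT]
Visit NL; enqueue MC → queue [MW, IA, EX, TE, DT, MC]
Visit MW → queue [IA, EX, TE, DT, MC]
Visit IA; enqueue IG, BK → queue [EX, TE, DT, MC, IG, BK]
Visit EX → queue [TE, DT, MC, IG, BK]
Visit TE → queue [DT, MC, IG, BK]
Visit DT → queue [MC, IG, BK]
Visit MC → queue [IG, BK]
Visit IG → queue [BK]
Visit BK → queue []

Visit order: XY, ZZ, OA, NL, MW, IA, EX, TE, DT, MC, IG, BK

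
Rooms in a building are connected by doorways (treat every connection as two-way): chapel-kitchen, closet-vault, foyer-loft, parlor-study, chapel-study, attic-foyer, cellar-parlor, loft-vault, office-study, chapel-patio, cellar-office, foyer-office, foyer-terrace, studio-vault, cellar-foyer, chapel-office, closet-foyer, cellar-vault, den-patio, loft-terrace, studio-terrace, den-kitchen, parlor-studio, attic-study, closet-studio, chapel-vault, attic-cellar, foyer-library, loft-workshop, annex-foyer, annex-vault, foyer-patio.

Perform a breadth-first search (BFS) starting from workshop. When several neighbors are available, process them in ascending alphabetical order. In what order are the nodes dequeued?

Visit workshop; enqueue loft → queue [loft]
Visit loft; enqueue foyer, terrace, vault → queue [foyer, terrace, vault]
Visit foyer; enqueue annex, attic, cellar, closet, library, office, patio → queue [terrace, vault, annex, attic, cellar, closet, library, office, patio]
Visit terrace; enqueue studio → queue [vault, annex, attic, cellar, closet, library, office, patio, studio]
Visit vault; enqueue chapel → queue [annex, attic, cellar, closet, library, office, patio, studio, chapel]
Visit annex → queue [attic, cellar, closet, library, office, patio, studio, chapel]
Visit attic; enqueue study → queue [cellar, closet, library, office, patio, studio, chapel, study]
Visit cellar; enqueue parlor → queue [closet, library, office, patio, studio, chapel, study, parlor]
Visit closet → queue [library, office, patio, studio, chapel, study, parlor]
Visit library → queue [office, patio, studio, chapel, study, parlor]
Visit office → queue [patio, studio, chapel, study, parlor]
Visit patio; enqueue den → queue [studio, chapel, study, parlor, den]
Visit studio → queue [chapel, study, parlor, den]
Visit chapel; enqueue kitchen → queue [study, parlor, den, kitchen]
Visit study → queue [parlor, den, kitchen]
Visit parlor → queue [den, kitchen]
Visit den → queue [kitchen]
Visit kitchen → queue []

workshop, loft, foyer, terrace, vault, annex, attic, cellar, closet, library, office, patio, studio, chapel, study, parlor, den, kitchen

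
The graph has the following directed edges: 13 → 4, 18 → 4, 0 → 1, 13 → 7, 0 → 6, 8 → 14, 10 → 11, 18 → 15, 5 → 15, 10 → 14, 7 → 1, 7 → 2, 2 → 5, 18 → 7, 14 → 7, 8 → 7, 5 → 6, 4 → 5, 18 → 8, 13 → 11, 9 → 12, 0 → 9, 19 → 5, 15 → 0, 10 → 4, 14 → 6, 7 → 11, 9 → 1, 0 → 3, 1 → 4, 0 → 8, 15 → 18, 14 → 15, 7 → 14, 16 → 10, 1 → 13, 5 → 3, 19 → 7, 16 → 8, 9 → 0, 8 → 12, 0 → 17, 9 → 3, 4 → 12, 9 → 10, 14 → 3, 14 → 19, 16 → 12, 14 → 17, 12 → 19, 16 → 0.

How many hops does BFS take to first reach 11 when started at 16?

2

Level 0: 16
Level 1: 0, 8, 10, 12
Level 2: 1, 3, 4, 6, 7, 9, 11, 14, 17, 19
Level 3: 2, 5, 13, 15
Level 4: 18
11 first appears at level 2.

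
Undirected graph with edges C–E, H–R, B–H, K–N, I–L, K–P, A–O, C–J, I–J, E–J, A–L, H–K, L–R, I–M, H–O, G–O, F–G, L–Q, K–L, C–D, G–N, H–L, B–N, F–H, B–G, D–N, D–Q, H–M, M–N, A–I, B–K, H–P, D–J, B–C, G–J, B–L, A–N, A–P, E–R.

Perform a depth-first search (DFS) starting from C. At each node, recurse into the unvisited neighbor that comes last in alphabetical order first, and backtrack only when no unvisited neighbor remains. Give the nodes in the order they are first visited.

C J I M N K P H R L Q D B G O A F E

Visit C
C → J
J → I
I → M
M → N
N → K
K → P
P → H
H → R
R → L
L → Q
Q → D
L → B
B → G
G → O
O → A
G → F
R → E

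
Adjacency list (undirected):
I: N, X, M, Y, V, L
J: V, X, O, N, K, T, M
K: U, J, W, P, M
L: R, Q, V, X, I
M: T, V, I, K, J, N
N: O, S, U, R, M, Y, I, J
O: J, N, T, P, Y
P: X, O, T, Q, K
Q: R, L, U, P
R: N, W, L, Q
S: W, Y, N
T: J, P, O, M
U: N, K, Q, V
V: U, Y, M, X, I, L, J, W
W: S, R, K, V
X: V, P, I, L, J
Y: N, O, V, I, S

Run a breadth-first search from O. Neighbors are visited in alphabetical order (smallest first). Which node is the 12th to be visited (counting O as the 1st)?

R

Visit O; enqueue J, N, P, T, Y → queue [J, N, P, T, Y]
Visit J; enqueue K, M, V, X → queue [N, P, T, Y, K, M, V, X]
Visit N; enqueue I, R, S, U → queue [P, T, Y, K, M, V, X, I, R, S, U]
Visit P; enqueue Q → queue [T, Y, K, M, V, X, I, R, S, U, Q]
Visit T → queue [Y, K, M, V, X, I, R, S, U, Q]
Visit Y → queue [K, M, V, X, I, R, S, U, Q]
Visit K; enqueue W → queue [M, V, X, I, R, S, U, Q, W]
Visit M → queue [V, X, I, R, S, U, Q, W]
Visit V; enqueue L → queue [X, I, R, S, U, Q, W, L]
Visit X → queue [I, R, S, U, Q, W, L]
Visit I → queue [R, S, U, Q, W, L]
Visit R → queue [S, U, Q, W, L]
Visit S → queue [U, Q, W, L]
Visit U → queue [Q, W, L]
Visit Q → queue [W, L]
Visit W → queue [L]
Visit L → queue []

Visit order: O, J, N, P, T, Y, K, M, V, X, I, R, S, U, Q, W, L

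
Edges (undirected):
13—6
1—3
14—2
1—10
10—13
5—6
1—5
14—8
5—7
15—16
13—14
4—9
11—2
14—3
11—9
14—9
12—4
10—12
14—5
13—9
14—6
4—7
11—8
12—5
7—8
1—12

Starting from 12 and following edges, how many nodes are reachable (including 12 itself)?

BFS from 12 visits: 12, 10, 5, 4, 1, 13, 14, 7, 6, 9, 3, 8, 2, 11
Reachable nodes: 14 of 16 total.

14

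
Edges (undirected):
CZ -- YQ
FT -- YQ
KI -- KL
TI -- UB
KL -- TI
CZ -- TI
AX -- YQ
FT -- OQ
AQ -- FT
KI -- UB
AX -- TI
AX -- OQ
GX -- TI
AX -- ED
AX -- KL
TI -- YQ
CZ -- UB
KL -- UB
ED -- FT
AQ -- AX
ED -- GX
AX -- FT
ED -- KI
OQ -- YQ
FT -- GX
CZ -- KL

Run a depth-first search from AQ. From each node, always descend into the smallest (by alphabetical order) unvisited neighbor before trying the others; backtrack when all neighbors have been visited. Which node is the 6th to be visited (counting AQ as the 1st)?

TI

Visit AQ
AQ → AX
AX → ED
ED → FT
FT → GX
GX → TI
TI → CZ
CZ → KL
KL → KI
KI → UB
CZ → YQ
YQ → OQ

Visit order: AQ, AX, ED, FT, GX, TI, CZ, KL, KI, UB, YQ, OQ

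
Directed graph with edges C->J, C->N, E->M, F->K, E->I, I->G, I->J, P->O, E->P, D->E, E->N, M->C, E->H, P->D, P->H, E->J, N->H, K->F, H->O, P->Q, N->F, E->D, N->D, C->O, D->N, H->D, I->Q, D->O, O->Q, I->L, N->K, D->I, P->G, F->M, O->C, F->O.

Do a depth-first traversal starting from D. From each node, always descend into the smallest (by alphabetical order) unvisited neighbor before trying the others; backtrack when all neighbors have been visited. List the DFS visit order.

D, E, H, O, C, J, N, F, K, M, Q, I, G, L, P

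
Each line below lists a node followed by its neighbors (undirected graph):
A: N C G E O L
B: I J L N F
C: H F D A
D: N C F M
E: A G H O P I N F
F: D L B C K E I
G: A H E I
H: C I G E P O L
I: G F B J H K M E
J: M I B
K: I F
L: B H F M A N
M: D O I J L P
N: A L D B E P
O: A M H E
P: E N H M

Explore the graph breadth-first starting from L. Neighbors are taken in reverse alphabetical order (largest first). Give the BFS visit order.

L N M H F B A P E D O J I G C K

Visit L; enqueue N, M, H, F, B, A → queue [N, M, H, F, B, A]
Visit N; enqueue P, E, D → queue [M, H, F, B, A, P, E, D]
Visit M; enqueue O, J, I → queue [H, F, B, A, P, E, D, O, J, I]
Visit H; enqueue G, C → queue [F, B, A, P, E, D, O, J, I, G, C]
Visit F; enqueue K → queue [B, A, P, E, D, O, J, I, G, C, K]
Visit B → queue [A, P, E, D, O, J, I, G, C, K]
Visit A → queue [P, E, D, O, J, I, G, C, K]
Visit P → queue [E, D, O, J, I, G, C, K]
Visit E → queue [D, O, J, I, G, C, K]
Visit D → queue [O, J, I, G, C, K]
Visit O → queue [J, I, G, C, K]
Visit J → queue [I, G, C, K]
Visit I → queue [G, C, K]
Visit G → queue [C, K]
Visit C → queue [K]
Visit K → queue []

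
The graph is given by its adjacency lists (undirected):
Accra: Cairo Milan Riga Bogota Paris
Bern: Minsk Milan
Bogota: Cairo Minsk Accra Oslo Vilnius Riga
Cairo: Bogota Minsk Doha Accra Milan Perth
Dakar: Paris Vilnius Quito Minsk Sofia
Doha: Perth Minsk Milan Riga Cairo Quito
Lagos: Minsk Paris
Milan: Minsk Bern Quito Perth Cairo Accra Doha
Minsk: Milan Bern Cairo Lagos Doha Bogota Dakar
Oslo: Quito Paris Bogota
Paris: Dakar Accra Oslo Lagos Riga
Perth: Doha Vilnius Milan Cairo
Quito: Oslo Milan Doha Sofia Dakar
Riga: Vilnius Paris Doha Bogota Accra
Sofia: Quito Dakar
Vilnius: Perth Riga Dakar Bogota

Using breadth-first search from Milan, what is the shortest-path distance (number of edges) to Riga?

2

Level 0: Milan
Level 1: Accra, Bern, Cairo, Doha, Minsk, Perth, Quito
Level 2: Bogota, Dakar, Lagos, Oslo, Paris, Riga, Sofia, Vilnius
Riga first appears at level 2.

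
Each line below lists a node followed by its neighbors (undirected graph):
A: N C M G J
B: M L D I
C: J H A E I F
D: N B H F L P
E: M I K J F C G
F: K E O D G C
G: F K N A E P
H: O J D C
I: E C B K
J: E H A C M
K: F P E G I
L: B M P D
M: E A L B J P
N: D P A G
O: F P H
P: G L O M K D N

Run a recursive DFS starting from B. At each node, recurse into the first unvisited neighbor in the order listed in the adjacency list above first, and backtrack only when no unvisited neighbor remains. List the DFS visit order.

Visit B
B → M
M → E
E → I
I → C
C → J
J → H
H → O
O → F
F → K
K → P
P → G
G → N
N → D
D → L
N → A

B, M, E, I, C, J, H, O, F, K, P, G, N, D, L, A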